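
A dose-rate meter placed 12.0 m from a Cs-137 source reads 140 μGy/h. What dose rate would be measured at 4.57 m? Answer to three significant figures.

965 μGy/h

Since intensity falls as 1/r², scaling from 12.0 m to 4.57 m:
(12.0/4.57)² = 6.895, so 140 × 6.895 = 965.3 μGy/h.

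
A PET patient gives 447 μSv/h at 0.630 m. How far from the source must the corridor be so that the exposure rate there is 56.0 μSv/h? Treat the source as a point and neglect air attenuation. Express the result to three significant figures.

Intensity scales as (d₁/d₂)², so d₂ = d₁·√(I₁/I₂).
I₁/I₂ = 447/56.0 = 7.982, so d₂ = 0.630 × √7.982 = 1.780 m.

1.78 m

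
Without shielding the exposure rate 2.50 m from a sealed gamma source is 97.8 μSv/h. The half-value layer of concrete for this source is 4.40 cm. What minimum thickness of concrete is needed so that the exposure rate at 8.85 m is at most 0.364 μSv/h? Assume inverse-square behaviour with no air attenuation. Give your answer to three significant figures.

At 8.85 m, distance alone gives 97.8 × (2.50/8.85)² = 97.8 × 0.07980 = 7.804 μSv/h.
Further attenuation needed: 7.804/0.364 = 21.44.
n = log₂(21.44) = 4.422 half-value layers.
Thickness = 4.422 × 4.40 cm = 19.46 cm.

19.5 cm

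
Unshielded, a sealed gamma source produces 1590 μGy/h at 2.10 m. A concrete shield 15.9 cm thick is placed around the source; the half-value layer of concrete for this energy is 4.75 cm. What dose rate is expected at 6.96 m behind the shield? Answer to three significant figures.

Distance alone: (2.10/6.96)² = 0.09104, so 1590 × 0.09104 = 144.8 μGy/h.
Shield: 15.9/4.75 = 3.347 half-value layers → attenuation 2^(−3.347) = 0.09828.
Combined: 144.8 × 0.09828 = 14.23 μGy/h.

14.2 μGy/h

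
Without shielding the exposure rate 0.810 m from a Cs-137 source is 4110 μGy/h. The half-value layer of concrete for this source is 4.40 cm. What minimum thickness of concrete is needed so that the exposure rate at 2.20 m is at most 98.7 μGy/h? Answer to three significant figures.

11.0 cm

At 2.20 m, distance alone gives 4110 × (0.810/2.20)² = 4110 × 0.1356 = 557.3 μGy/h.
Further attenuation needed: 557.3/98.7 = 5.646.
n = log₂(5.646) = 2.497 half-value layers.
Thickness = 2.497 × 4.40 cm = 10.99 cm.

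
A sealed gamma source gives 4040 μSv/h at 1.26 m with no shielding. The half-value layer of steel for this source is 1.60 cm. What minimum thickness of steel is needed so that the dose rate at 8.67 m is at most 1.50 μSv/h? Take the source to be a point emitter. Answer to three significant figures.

At 8.67 m, distance alone gives 4040 × (1.26/8.67)² = 4040 × 0.02112 = 85.32 μSv/h.
Further attenuation needed: 85.32/1.50 = 56.88.
n = log₂(56.88) = 5.830 half-value layers.
Thickness = 5.830 × 1.60 cm = 9.328 cm.

9.33 cm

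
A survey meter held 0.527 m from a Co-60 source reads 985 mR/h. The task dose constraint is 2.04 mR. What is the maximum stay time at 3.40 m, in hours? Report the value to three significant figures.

Using I₁d₁² = I₂d₂², rate at 3.40 m:
(0.527/3.40)² = 0.02403, so 985 × 0.02403 = 23.67 mR/h.
Stay time = 2.04 mR ÷ 23.67 mR/h = 0.08619 h.

0.0862 h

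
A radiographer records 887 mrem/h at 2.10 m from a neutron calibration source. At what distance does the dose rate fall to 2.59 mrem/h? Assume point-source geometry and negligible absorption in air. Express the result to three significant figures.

38.9 m

Intensity scales as (d₁/d₂)², so d₂ = d₁·√(I₁/I₂).
I₁/I₂ = 887/2.59 = 342.5, so d₂ = 2.10 × √342.5 = 38.86 m.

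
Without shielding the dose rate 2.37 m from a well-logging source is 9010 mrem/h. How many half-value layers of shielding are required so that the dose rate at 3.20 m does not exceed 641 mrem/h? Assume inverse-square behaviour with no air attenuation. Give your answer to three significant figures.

2.95 half-value layers

At 3.20 m, distance alone gives (2.37/3.20)² = 0.5485, so 9010 × 0.5485 = 4942 mrem/h.
Further attenuation needed: 4942/641 = 7.710.
n = log₂(7.710) = 2.947 half-value layers.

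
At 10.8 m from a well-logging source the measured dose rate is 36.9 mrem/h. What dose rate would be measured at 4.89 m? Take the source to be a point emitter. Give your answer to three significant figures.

Intensity scales as (d₁/d₂)², so scaling from 10.8 m to 4.89 m:
(10.8/4.89)² = 4.878, so 36.9 × 4.878 = 180.0 mrem/h.

180 mrem/h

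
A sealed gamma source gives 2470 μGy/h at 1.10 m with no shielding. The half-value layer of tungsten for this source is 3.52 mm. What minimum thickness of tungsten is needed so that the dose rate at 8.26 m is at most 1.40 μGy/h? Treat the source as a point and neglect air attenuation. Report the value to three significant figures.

At 8.26 m, distance alone gives (1.10/8.26)² = 0.01773, so 2470 × 0.01773 = 43.79 μGy/h.
Further attenuation needed: 43.79/1.40 = 31.28.
n = log₂(31.28) = 4.967 half-value layers.
Thickness = 4.967 × 3.52 mm = 17.48 mm.

17.5 mm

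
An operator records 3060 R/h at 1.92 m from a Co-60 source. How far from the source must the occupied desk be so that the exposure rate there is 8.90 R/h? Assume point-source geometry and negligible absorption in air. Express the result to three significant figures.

Since intensity falls as 1/r², d₂ = d₁·√(I₁/I₂).
I₁/I₂ = 3060/8.90 = 343.8, so d₂ = 1.92 × √343.8 = 35.60 m.

35.6 m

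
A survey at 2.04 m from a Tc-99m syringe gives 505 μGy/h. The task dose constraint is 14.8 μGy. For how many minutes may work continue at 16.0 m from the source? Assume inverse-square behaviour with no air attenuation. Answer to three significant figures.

108 min

By the inverse-square law, rate at 16.0 m:
(2.04/16.0)² = 0.01626, so 505 × 0.01626 = 8.211 μGy/h.
Stay time = 14.8 μGy ÷ 8.211 μGy/h = 1.802 h = 108.1 min.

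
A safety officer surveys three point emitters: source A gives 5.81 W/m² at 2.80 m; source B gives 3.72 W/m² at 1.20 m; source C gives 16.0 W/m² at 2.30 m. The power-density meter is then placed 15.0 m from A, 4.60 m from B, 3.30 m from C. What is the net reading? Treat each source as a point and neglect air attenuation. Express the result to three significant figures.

Each source contributes Iᵢ·(dᵢ/rᵢ)²; contributions add.
A: 5.81 × (2.80/15.0)² = 0.2024 W/m²
B: 3.72 × (1.20/4.60)² = 0.2532 W/m²
C: 16.0 × (2.30/3.30)² = 7.772 W/m²
Total = 0.2024 + 0.2532 + 7.772 = 8.228 W/m².

8.23 W/m²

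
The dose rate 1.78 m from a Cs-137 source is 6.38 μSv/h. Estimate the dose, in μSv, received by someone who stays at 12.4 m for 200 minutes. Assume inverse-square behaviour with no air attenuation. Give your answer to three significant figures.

Intensity scales as (d₁/d₂)², so rate at 12.4 m:
(1.78/12.4)² = 0.02061, so 6.38 × 0.02061 = 0.1315 μSv/h.
Dose = rate × time = 0.1315 μSv/h × 3.333 h = 0.4383 μSv.

0.438 μSv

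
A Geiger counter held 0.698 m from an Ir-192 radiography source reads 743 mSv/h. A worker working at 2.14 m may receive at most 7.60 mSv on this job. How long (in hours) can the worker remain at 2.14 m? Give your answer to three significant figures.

Applying the 1/r² law, rate at 2.14 m:
(0.698/2.14)² = 0.1064, so 743 × 0.1064 = 79.06 mSv/h.
Stay time = 7.60 mSv ÷ 79.06 mSv/h = 0.09613 h.

0.0961 h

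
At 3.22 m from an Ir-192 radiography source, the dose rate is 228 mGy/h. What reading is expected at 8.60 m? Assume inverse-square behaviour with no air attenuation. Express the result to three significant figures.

Since intensity falls as 1/r², the rate at 8.60 m is
(3.22/8.60)² = 0.1402, so 228 × 0.1402 = 31.97 mGy/h.

32.0 mGy/h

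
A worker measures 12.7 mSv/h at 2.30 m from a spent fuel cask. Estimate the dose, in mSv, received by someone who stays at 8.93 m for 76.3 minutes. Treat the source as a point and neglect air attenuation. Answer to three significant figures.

1.07 mSv

Since intensity falls as 1/r², rate at 8.93 m:
12.7 × (2.30/8.93)² = 12.7 × 0.06634 = 0.8425 mSv/h.
Dose = rate × time = 0.8425 mSv/h × 1.272 h = 1.072 mSv.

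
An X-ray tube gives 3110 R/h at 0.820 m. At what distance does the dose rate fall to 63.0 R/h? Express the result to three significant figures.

5.76 m

Intensity scales as (d₁/d₂)², so d₂ = d₁·√(I₁/I₂).
I₁/I₂ = 3110/63.0 = 49.37, so d₂ = 0.820 × √49.37 = 5.762 m.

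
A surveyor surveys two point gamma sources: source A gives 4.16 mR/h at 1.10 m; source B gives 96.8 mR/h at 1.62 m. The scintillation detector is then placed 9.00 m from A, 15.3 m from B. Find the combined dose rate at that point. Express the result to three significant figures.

By superposition, sum each source's inverse-square contribution:
A: 4.16 × (1.10/9.00)² = 0.06214 mR/h
B: 96.8 × (1.62/15.3)² = 1.085 mR/h
Total = 0.06214 + 1.085 = 1.147 mR/h.

1.15 mR/h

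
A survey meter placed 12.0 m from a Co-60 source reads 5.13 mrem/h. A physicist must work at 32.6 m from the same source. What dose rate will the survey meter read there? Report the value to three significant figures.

Using I₁d₁² = I₂d₂², scaling from 12.0 m to 32.6 m:
(12.0/32.6)² = 0.1355, so 5.13 × 0.1355 = 0.6951 mrem/h.

0.695 mrem/h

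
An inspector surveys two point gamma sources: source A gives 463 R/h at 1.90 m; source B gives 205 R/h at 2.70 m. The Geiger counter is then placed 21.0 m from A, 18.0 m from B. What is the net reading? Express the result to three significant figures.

Each source contributes Iᵢ·(dᵢ/rᵢ)²; contributions add.
A: 463 × (1.90/21.0)² = 3.790 R/h
B: 205 × (2.70/18.0)² = 4.613 R/h
Total = 3.790 + 4.613 = 8.403 R/h.

8.40 R/h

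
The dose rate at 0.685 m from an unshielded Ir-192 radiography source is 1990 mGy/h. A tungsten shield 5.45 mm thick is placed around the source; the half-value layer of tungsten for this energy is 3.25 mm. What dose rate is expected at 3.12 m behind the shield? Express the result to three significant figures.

Distance alone: 1990 × (0.685/3.12)² = 1990 × 0.04820 = 95.92 mGy/h.
Shield: 5.45/3.25 = 1.677 half-value layers → attenuation 2^(−1.677) = 0.3127.
Combined: 95.92 × 0.3127 = 29.99 mGy/h.

30.0 mGy/h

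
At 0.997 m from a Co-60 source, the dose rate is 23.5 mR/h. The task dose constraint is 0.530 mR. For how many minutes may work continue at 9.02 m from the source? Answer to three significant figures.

Intensity scales as (d₁/d₂)², so rate at 9.02 m:
23.5 × (0.997/9.02)² = 23.5 × 0.01222 = 0.2872 mR/h.
Stay time = 0.530 mR ÷ 0.2872 mR/h = 1.845 h = 110.7 min.

111 min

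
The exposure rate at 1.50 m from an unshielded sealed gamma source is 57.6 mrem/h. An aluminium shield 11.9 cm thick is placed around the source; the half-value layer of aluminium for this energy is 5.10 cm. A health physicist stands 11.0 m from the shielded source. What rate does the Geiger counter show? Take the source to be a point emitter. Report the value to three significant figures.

Distance alone: 57.6 × (1.50/11.0)² = 57.6 × 0.01860 = 1.071 mrem/h.
Shield: 11.9/5.10 = 2.333 half-value layers → attenuation 2^(−2.333) = 0.1985.
Combined: 1.071 × 0.1985 = 0.2126 mrem/h.

0.213 mrem/h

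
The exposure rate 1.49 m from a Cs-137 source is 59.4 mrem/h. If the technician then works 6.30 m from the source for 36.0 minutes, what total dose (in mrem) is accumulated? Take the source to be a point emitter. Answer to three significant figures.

Since intensity falls as 1/r², rate at 6.30 m:
(1.49/6.30)² = 0.05594, so 59.4 × 0.05594 = 3.323 mrem/h.
Dose = rate × time = 3.323 mrem/h × 0.6000 h = 1.994 mrem.

1.99 mrem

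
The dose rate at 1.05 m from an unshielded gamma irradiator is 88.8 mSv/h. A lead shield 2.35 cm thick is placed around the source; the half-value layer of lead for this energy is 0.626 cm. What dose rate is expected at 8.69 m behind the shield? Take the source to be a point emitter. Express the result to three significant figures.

Distance alone: (1.05/8.69)² = 0.01460, so 88.8 × 0.01460 = 1.296 mSv/h.
Shield: 2.35/0.626 = 3.754 half-value layers → attenuation 2^(−3.754) = 0.07412.
Combined: 1.296 × 0.07412 = 0.09606 mSv/h.

0.0961 mSv/h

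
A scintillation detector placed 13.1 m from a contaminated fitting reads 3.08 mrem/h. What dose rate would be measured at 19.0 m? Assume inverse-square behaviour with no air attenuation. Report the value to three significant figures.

Using I₁d₁² = I₂d₂², scaling from 13.1 m to 19.0 m:
(13.1/19.0)² = 0.4754, so 3.08 × 0.4754 = 1.464 mrem/h.

1.46 mrem/h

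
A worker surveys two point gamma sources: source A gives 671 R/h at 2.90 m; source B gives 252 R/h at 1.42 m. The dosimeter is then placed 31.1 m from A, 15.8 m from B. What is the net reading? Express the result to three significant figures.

Each source contributes Iᵢ·(dᵢ/rᵢ)²; contributions add.
A: 671 × (2.90/31.1)² = 5.834 R/h
B: 252 × (1.42/15.8)² = 2.035 R/h
Total = 5.834 + 2.035 = 7.869 R/h.

7.87 R/h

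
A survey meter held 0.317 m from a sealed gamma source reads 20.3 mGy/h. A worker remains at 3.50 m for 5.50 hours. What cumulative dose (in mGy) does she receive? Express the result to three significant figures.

0.916 mGy

Applying the 1/r² law, rate at 3.50 m:
20.3 × (0.317/3.50)² = 20.3 × 0.008203 = 0.1665 mGy/h.
Dose = rate × time = 0.1665 mGy/h × 5.500 h = 0.9158 mGy.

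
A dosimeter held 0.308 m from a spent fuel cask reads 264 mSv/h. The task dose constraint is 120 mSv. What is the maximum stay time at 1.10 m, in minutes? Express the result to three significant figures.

Since intensity falls as 1/r², rate at 1.10 m:
(0.308/1.10)² = 0.07840, so 264 × 0.07840 = 20.70 mSv/h.
Stay time = 120 mSv ÷ 20.70 mSv/h = 5.797 h = 347.8 min.

348 min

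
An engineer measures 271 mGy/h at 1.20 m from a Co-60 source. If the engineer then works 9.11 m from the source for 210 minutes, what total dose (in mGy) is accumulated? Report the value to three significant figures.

Using I₁d₁² = I₂d₂², rate at 9.11 m:
(1.20/9.11)² = 0.01735, so 271 × 0.01735 = 4.702 mGy/h.
Dose = rate × time = 4.702 mGy/h × 3.500 h = 16.46 mGy.

16.5 mGy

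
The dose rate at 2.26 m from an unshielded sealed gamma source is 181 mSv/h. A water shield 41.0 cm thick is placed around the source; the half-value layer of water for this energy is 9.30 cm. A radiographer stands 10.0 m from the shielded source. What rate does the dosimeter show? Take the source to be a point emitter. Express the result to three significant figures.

Distance alone: 181 × (2.26/10.0)² = 181 × 0.05108 = 9.245 mSv/h.
Shield: 41.0/9.30 = 4.409 half-value layers → attenuation 2^(−4.409) = 0.04707.
Combined: 9.245 × 0.04707 = 0.4352 mSv/h.

0.435 mSv/h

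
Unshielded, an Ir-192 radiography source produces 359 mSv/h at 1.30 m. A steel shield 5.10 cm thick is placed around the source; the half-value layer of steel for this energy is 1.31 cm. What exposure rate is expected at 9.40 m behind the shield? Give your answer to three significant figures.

0.462 mSv/h

Distance alone: (1.30/9.40)² = 0.01913, so 359 × 0.01913 = 6.868 mSv/h.
Shield: 5.10/1.31 = 3.893 half-value layers → attenuation 2^(−3.893) = 0.06731.
Combined: 6.868 × 0.06731 = 0.4623 mSv/h.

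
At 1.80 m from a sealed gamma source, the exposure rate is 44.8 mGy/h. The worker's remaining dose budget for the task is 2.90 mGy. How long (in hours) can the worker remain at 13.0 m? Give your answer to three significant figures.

Since intensity falls as 1/r², rate at 13.0 m:
44.8 × (1.80/13.0)² = 44.8 × 0.01917 = 0.8588 mGy/h.
Stay time = 2.90 mGy ÷ 0.8588 mGy/h = 3.377 h.

3.38 h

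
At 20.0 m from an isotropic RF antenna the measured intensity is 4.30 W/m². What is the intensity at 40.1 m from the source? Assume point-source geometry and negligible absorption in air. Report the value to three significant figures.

Since intensity falls as 1/r², scaling from 20.0 m to 40.1 m:
4.30 × (20.0/40.1)² = 4.30 × 0.2488 = 1.070 W/m².

1.07 W/m²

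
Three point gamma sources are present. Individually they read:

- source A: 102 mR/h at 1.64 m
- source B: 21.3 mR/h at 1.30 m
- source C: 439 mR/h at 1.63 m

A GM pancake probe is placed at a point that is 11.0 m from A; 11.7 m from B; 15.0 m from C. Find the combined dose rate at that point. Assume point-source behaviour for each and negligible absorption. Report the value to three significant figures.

7.71 mR/h

By superposition, sum each source's inverse-square contribution:
A: 102 × (1.64/11.0)² = 2.267 mR/h
B: 21.3 × (1.30/11.7)² = 0.2630 mR/h
C: 439 × (1.63/15.0)² = 5.184 mR/h
Total = 2.267 + 0.2630 + 5.184 = 7.714 mR/h.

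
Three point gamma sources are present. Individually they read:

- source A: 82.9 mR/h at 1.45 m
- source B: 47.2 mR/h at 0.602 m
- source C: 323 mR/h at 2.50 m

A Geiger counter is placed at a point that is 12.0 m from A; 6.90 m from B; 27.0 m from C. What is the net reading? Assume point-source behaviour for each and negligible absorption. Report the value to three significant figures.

Each source contributes Iᵢ·(dᵢ/rᵢ)²; contributions add.
A: 82.9 × (1.45/12.0)² = 1.210 mR/h
B: 47.2 × (0.602/6.90)² = 0.3593 mR/h
C: 323 × (2.50/27.0)² = 2.769 mR/h
Total = 1.210 + 0.3593 + 2.769 = 4.338 mR/h.

4.34 mR/h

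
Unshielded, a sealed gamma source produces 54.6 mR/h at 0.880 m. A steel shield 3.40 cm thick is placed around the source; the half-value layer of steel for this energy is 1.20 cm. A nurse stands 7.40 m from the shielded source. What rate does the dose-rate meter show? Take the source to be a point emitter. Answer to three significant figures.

0.108 mR/h

Distance alone: (0.880/7.40)² = 0.01414, so 54.6 × 0.01414 = 0.7720 mR/h.
Shield: 3.40/1.20 = 2.833 half-value layers → attenuation 2^(−2.833) = 0.1403.
Combined: 0.7720 × 0.1403 = 0.1083 mR/h.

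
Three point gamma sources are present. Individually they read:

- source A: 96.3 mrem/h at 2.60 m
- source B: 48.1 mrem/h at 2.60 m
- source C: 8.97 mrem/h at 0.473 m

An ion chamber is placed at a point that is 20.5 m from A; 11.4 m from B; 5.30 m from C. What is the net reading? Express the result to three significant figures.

By superposition, sum each source's inverse-square contribution:
A: 96.3 × (2.60/20.5)² = 1.549 mrem/h
B: 48.1 × (2.60/11.4)² = 2.502 mrem/h
C: 8.97 × (0.473/5.30)² = 0.07144 mrem/h
Total = 1.549 + 2.502 + 0.07144 = 4.122 mrem/h.

4.12 mrem/h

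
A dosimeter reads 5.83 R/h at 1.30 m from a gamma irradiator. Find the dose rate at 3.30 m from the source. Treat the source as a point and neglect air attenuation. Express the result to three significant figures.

By the inverse-square law, the rate at 3.30 m is
5.83 × (1.30/3.30)² = 5.83 × 0.1552 = 0.9048 R/h.

0.905 R/h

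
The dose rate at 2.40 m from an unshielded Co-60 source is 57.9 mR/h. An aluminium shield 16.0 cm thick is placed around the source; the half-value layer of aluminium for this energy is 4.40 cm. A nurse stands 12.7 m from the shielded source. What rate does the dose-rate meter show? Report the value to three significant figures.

0.166 mR/h

Distance alone: 57.9 × (2.40/12.7)² = 57.9 × 0.03571 = 2.068 mR/h.
Shield: 16.0/4.40 = 3.636 half-value layers → attenuation 2^(−3.636) = 0.08044.
Combined: 2.068 × 0.08044 = 0.1663 mR/h.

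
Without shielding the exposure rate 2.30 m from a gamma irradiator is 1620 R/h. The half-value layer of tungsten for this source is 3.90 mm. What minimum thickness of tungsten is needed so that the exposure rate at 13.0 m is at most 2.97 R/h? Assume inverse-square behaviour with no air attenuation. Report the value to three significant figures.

16.0 mm

At 13.0 m, distance alone gives 1620 × (2.30/13.0)² = 1620 × 0.03130 = 50.71 R/h.
Further attenuation needed: 50.71/2.97 = 17.07.
n = log₂(17.07) = 4.093 half-value layers.
Thickness = 4.093 × 3.90 mm = 15.96 mm.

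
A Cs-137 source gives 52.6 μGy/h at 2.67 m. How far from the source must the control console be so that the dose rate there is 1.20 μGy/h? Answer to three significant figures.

Since intensity falls as 1/r², d₂ = d₁·√(I₁/I₂).
I₁/I₂ = 52.6/1.20 = 43.83, so d₂ = 2.67 × √43.83 = 17.68 m.

17.7 m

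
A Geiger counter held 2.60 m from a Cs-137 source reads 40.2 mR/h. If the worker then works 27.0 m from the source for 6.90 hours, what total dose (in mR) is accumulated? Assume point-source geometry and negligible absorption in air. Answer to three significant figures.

Since intensity falls as 1/r², rate at 27.0 m:
(2.60/27.0)² = 0.009273, so 40.2 × 0.009273 = 0.3728 mR/h.
Dose = rate × time = 0.3728 mR/h × 6.900 h = 2.572 mR.

2.57 mR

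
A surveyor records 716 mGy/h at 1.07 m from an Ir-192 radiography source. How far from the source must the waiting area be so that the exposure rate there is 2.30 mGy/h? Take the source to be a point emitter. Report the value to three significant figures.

18.9 m

Intensity scales as (d₁/d₂)², so d₂ = d₁·√(I₁/I₂).
I₁/I₂ = 716/2.30 = 311.3, so d₂ = 1.07 × √311.3 = 18.88 m.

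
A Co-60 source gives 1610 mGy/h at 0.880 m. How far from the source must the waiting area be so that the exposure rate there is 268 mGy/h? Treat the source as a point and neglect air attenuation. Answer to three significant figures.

2.16 m

Since intensity falls as 1/r², d₂ = d₁·√(I₁/I₂).
I₁/I₂ = 1610/268 = 6.007, so d₂ = 0.880 × √6.007 = 2.157 m.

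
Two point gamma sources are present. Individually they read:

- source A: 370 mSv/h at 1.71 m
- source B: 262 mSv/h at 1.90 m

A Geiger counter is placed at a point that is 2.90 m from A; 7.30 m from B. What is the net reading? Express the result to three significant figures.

Each source contributes Iᵢ·(dᵢ/rᵢ)²; contributions add.
A: 370 × (1.71/2.90)² = 128.6 mSv/h
B: 262 × (1.90/7.30)² = 17.75 mSv/h
Total = 128.6 + 17.75 = 146.3 mSv/h.

146 mSv/h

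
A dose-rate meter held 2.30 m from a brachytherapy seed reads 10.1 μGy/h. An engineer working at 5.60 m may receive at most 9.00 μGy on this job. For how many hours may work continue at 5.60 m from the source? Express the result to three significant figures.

5.28 h

Intensity scales as (d₁/d₂)², so rate at 5.60 m:
(2.30/5.60)² = 0.1687, so 10.1 × 0.1687 = 1.704 μGy/h.
Stay time = 9.00 μGy ÷ 1.704 μGy/h = 5.282 h.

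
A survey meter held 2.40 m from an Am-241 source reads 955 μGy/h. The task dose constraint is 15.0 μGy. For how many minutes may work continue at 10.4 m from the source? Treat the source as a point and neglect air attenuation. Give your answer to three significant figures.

17.7 min

Applying the 1/r² law, rate at 10.4 m:
955 × (2.40/10.4)² = 955 × 0.05325 = 50.85 μGy/h.
Stay time = 15.0 μGy ÷ 50.85 μGy/h = 0.2950 h = 17.70 min.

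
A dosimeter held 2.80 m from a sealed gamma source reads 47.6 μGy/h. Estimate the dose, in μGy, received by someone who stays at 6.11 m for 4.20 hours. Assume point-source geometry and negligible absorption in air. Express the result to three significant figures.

Using I₁d₁² = I₂d₂², rate at 6.11 m:
47.6 × (2.80/6.11)² = 47.6 × 0.2100 = 9.996 μGy/h.
Dose = rate × time = 9.996 μGy/h × 4.200 h = 41.98 μGy.

42.0 μGy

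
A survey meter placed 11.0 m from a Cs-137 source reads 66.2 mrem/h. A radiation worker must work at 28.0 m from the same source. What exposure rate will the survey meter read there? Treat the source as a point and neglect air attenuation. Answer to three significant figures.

By the inverse-square law, scaling from 11.0 m to 28.0 m:
(11.0/28.0)² = 0.1543, so 66.2 × 0.1543 = 10.21 mrem/h.

10.2 mrem/h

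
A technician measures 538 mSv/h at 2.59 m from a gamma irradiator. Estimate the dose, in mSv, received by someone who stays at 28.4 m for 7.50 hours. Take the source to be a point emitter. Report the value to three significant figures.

Applying the 1/r² law, rate at 28.4 m:
538 × (2.59/28.4)² = 538 × 0.008317 = 4.475 mSv/h.
Dose = rate × time = 4.475 mSv/h × 7.500 h = 33.56 mSv.

33.6 mSv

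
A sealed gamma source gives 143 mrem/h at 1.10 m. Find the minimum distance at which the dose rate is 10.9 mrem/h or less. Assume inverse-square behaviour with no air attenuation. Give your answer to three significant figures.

3.98 m

Applying the 1/r² law, d₂ = d₁·√(I₁/I₂).
I₁/I₂ = 143/10.9 = 13.12, so d₂ = 1.10 × √13.12 = 3.984 m.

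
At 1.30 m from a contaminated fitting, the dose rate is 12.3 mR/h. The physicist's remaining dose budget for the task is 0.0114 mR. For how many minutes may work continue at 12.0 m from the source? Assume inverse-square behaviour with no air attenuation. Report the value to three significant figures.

Intensity scales as (d₁/d₂)², so rate at 12.0 m:
(1.30/12.0)² = 0.01174, so 12.3 × 0.01174 = 0.1444 mR/h.
Stay time = 0.0114 mR ÷ 0.1444 mR/h = 0.07895 h = 4.737 min.

4.74 min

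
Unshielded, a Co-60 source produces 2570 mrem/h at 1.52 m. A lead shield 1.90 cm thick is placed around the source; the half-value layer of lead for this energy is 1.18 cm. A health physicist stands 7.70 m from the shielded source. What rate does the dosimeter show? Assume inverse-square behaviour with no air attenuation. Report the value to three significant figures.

32.8 mrem/h

Distance alone: (1.52/7.70)² = 0.03897, so 2570 × 0.03897 = 100.2 mrem/h.
Shield: 1.90/1.18 = 1.610 half-value layers → attenuation 2^(−1.610) = 0.3276.
Combined: 100.2 × 0.3276 = 32.83 mrem/h.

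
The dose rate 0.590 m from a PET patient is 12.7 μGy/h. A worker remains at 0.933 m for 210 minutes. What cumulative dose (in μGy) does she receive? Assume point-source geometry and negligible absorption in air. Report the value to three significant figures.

17.8 μGy

By the inverse-square law, rate at 0.933 m:
(0.590/0.933)² = 0.3999, so 12.7 × 0.3999 = 5.079 μGy/h.
Dose = rate × time = 5.079 μGy/h × 3.500 h = 17.78 μGy.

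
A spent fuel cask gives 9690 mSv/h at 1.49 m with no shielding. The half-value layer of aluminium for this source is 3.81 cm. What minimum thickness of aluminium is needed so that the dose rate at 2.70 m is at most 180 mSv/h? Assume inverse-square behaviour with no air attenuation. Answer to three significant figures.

At 2.70 m, distance alone gives 9690 × (1.49/2.70)² = 9690 × 0.3045 = 2951 mSv/h.
Further attenuation needed: 2951/180 = 16.39.
n = log₂(16.39) = 4.035 half-value layers.
Thickness = 4.035 × 3.81 cm = 15.37 cm.

15.4 cm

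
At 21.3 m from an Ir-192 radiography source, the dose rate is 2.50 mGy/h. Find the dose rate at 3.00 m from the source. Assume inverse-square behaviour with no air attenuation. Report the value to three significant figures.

126 mGy/h

Since intensity falls as 1/r², the rate at 3.00 m is
(21.3/3.00)² = 50.41, so 2.50 × 50.41 = 126.0 mGy/h.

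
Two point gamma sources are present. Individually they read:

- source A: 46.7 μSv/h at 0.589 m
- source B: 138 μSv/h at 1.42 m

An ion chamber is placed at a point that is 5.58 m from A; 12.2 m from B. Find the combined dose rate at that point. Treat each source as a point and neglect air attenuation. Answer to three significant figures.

2.39 μSv/h

Each source contributes Iᵢ·(dᵢ/rᵢ)²; contributions add.
A: 46.7 × (0.589/5.58)² = 0.5203 μSv/h
B: 138 × (1.42/12.2)² = 1.870 μSv/h
Total = 0.5203 + 1.870 = 2.390 μSv/h.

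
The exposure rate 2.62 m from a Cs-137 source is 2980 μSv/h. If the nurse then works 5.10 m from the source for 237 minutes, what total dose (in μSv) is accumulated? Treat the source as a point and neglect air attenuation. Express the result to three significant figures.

3110 μSv

Intensity scales as (d₁/d₂)², so rate at 5.10 m:
2980 × (2.62/5.10)² = 2980 × 0.2639 = 786.4 μSv/h.
Dose = rate × time = 786.4 μSv/h × 3.950 h = 3106 μSv.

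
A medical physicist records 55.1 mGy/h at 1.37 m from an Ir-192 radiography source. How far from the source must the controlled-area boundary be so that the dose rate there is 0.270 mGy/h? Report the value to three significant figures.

19.6 m

Intensity scales as (d₁/d₂)², so d₂ = d₁·√(I₁/I₂).
I₁/I₂ = 55.1/0.270 = 204.1, so d₂ = 1.37 × √204.1 = 19.57 m.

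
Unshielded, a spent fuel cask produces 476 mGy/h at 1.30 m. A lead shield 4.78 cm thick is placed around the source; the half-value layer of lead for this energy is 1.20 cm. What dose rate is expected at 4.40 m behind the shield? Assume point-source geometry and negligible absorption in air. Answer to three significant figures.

Distance alone: (1.30/4.40)² = 0.08729, so 476 × 0.08729 = 41.55 mGy/h.
Shield: 4.78/1.20 = 3.983 half-value layers → attenuation 2^(−3.983) = 0.06324.
Combined: 41.55 × 0.06324 = 2.628 mGy/h.

2.63 mGy/h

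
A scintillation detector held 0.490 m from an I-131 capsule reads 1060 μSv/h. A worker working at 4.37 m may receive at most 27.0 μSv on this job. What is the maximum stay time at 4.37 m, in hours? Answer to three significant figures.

2.03 h

Since intensity falls as 1/r², rate at 4.37 m:
(0.490/4.37)² = 0.01257, so 1060 × 0.01257 = 13.32 μSv/h.
Stay time = 27.0 μSv ÷ 13.32 μSv/h = 2.027 h.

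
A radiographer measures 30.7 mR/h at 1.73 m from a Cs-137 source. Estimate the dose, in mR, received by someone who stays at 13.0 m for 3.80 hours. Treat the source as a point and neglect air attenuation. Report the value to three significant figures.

2.07 mR

Since intensity falls as 1/r², rate at 13.0 m:
(1.73/13.0)² = 0.01771, so 30.7 × 0.01771 = 0.5437 mR/h.
Dose = rate × time = 0.5437 mR/h × 3.800 h = 2.066 mR.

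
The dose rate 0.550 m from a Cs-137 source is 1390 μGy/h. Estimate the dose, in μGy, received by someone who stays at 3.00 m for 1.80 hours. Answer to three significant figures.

84.1 μGy

Using I₁d₁² = I₂d₂², rate at 3.00 m:
1390 × (0.550/3.00)² = 1390 × 0.03361 = 46.72 μGy/h.
Dose = rate × time = 46.72 μGy/h × 1.800 h = 84.10 μGy.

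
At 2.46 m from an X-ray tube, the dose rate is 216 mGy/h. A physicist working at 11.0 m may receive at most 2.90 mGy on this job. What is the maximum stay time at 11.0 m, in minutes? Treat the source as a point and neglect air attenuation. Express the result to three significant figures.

By the inverse-square law, rate at 11.0 m:
216 × (2.46/11.0)² = 216 × 0.05001 = 10.80 mGy/h.
Stay time = 2.90 mGy ÷ 10.80 mGy/h = 0.2685 h = 16.11 min.

16.1 min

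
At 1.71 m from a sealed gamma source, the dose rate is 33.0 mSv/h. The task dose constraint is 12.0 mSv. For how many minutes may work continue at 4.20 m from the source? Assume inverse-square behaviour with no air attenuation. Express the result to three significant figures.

132 min

Intensity scales as (d₁/d₂)², so rate at 4.20 m:
(1.71/4.20)² = 0.1658, so 33.0 × 0.1658 = 5.471 mSv/h.
Stay time = 12.0 mSv ÷ 5.471 mSv/h = 2.193 h = 131.6 min.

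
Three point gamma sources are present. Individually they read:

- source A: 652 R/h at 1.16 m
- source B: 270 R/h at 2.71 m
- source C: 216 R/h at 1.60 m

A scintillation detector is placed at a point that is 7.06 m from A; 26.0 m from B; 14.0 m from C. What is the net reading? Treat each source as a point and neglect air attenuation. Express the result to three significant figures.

Each source contributes Iᵢ·(dᵢ/rᵢ)²; contributions add.
A: 652 × (1.16/7.06)² = 17.60 R/h
B: 270 × (2.71/26.0)² = 2.933 R/h
C: 216 × (1.60/14.0)² = 2.821 R/h
Total = 17.60 + 2.933 + 2.821 = 23.35 R/h.

23.4 R/h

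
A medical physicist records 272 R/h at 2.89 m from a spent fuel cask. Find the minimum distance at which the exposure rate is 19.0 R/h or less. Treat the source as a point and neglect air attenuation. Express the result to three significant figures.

Intensity scales as (d₁/d₂)², so d₂ = d₁·√(I₁/I₂).
I₁/I₂ = 272/19.0 = 14.32, so d₂ = 2.89 × √14.32 = 10.94 m.

10.9 m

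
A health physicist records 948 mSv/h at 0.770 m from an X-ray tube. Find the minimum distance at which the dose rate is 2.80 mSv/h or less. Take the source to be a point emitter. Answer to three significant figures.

14.2 m

Using I₁d₁² = I₂d₂², d₂ = d₁·√(I₁/I₂).
I₁/I₂ = 948/2.80 = 338.6, so d₂ = 0.770 × √338.6 = 14.17 m.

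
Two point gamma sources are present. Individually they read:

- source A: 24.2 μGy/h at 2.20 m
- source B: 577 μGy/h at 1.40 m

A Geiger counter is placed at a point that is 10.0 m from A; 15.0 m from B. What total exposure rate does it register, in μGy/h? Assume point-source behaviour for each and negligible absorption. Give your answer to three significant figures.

6.20 μGy/h

By superposition, sum each source's inverse-square contribution:
A: 24.2 × (2.20/10.0)² = 1.171 μGy/h
B: 577 × (1.40/15.0)² = 5.026 μGy/h
Total = 1.171 + 5.026 = 6.197 μGy/h.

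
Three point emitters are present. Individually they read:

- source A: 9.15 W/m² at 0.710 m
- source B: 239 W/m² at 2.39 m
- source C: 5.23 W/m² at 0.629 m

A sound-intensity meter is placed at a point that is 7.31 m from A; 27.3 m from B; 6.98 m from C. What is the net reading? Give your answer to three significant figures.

1.96 W/m²

By superposition, sum each source's inverse-square contribution:
A: 9.15 × (0.710/7.31)² = 0.08632 W/m²
B: 239 × (2.39/27.3)² = 1.832 W/m²
C: 5.23 × (0.629/6.98)² = 0.04247 W/m²
Total = 0.08632 + 1.832 + 0.04247 = 1.961 W/m².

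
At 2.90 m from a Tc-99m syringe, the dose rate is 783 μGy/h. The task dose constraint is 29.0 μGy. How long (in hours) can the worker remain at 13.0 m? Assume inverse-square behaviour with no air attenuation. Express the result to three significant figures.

Using I₁d₁² = I₂d₂², rate at 13.0 m:
783 × (2.90/13.0)² = 783 × 0.04976 = 38.96 μGy/h.
Stay time = 29.0 μGy ÷ 38.96 μGy/h = 0.7444 h.

0.744 h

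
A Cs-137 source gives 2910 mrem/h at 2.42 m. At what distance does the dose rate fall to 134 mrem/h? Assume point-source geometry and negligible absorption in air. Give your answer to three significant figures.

11.3 m

By the inverse-square law, d₂ = d₁·√(I₁/I₂).
I₁/I₂ = 2910/134 = 21.72, so d₂ = 2.42 × √21.72 = 11.28 m.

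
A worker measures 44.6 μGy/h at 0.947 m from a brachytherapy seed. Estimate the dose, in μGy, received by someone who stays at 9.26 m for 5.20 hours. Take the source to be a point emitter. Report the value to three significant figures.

Intensity scales as (d₁/d₂)², so rate at 9.26 m:
(0.947/9.26)² = 0.01046, so 44.6 × 0.01046 = 0.4665 μGy/h.
Dose = rate × time = 0.4665 μGy/h × 5.200 h = 2.426 μGy.

2.43 μGy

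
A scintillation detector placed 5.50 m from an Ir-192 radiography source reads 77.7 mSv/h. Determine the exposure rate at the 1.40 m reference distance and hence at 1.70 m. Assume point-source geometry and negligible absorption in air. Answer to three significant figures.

By the inverse-square law,
At 1.40 m: 77.7 × (5.50/1.40)² = 77.7 × 15.43 = 1199 mSv/h
At 1.70 m: 1199 × (1.40/1.70)² = 1199 × 0.6782 = 813.2 mSv/h.

1200 mSv/h; 813 mSv/h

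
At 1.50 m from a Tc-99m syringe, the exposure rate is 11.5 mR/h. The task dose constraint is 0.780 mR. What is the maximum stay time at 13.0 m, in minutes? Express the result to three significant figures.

306 min

Since intensity falls as 1/r², rate at 13.0 m:
(1.50/13.0)² = 0.01331, so 11.5 × 0.01331 = 0.1531 mR/h.
Stay time = 0.780 mR ÷ 0.1531 mR/h = 5.095 h = 305.7 min.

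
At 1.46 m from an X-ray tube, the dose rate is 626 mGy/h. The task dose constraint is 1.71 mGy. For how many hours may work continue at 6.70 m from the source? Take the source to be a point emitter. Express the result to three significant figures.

0.0575 h

By the inverse-square law, rate at 6.70 m:
(1.46/6.70)² = 0.04748, so 626 × 0.04748 = 29.72 mGy/h.
Stay time = 1.71 mGy ÷ 29.72 mGy/h = 0.05754 h.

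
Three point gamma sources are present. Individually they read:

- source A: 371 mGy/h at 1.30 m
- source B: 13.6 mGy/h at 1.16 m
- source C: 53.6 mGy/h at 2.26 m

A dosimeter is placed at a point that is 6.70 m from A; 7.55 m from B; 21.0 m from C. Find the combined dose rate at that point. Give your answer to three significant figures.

14.9 mGy/h

By superposition, sum each source's inverse-square contribution:
A: 371 × (1.30/6.70)² = 13.97 mGy/h
B: 13.6 × (1.16/7.55)² = 0.3210 mGy/h
C: 53.6 × (2.26/21.0)² = 0.6208 mGy/h
Total = 13.97 + 0.3210 + 0.6208 = 14.91 mGy/h.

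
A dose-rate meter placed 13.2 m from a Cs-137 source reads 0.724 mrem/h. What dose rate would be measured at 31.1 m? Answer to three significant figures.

Since intensity falls as 1/r², scaling from 13.2 m to 31.1 m:
0.724 × (13.2/31.1)² = 0.724 × 0.1801 = 0.1304 mrem/h.

0.130 mrem/h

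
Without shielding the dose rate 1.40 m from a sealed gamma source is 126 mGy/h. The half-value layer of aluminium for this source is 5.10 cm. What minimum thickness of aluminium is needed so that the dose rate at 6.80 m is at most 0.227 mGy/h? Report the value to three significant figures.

23.2 cm

At 6.80 m, distance alone gives 126 × (1.40/6.80)² = 126 × 0.04239 = 5.341 mGy/h.
Further attenuation needed: 5.341/0.227 = 23.53.
n = log₂(23.53) = 4.556 half-value layers.
Thickness = 4.556 × 5.10 cm = 23.24 cm.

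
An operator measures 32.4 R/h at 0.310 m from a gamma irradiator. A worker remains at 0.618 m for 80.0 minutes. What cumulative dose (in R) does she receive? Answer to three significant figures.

10.9 R

By the inverse-square law, rate at 0.618 m:
32.4 × (0.310/0.618)² = 32.4 × 0.2516 = 8.152 R/h.
Dose = rate × time = 8.152 R/h × 1.333 h = 10.87 R.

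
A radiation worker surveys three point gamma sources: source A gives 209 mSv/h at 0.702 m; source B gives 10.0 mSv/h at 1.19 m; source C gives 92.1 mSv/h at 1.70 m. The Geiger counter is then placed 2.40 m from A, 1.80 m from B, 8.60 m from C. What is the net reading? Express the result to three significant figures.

Each source contributes Iᵢ·(dᵢ/rᵢ)²; contributions add.
A: 209 × (0.702/2.40)² = 17.88 mSv/h
B: 10.0 × (1.19/1.80)² = 4.371 mSv/h
C: 92.1 × (1.70/8.60)² = 3.599 mSv/h
Total = 17.88 + 4.371 + 3.599 = 25.85 mSv/h.

25.9 mSv/h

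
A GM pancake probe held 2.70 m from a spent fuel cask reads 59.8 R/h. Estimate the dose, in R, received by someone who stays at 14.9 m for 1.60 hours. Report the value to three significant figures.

3.14 R

Intensity scales as (d₁/d₂)², so rate at 14.9 m:
(2.70/14.9)² = 0.03284, so 59.8 × 0.03284 = 1.964 R/h.
Dose = rate × time = 1.964 R/h × 1.600 h = 3.142 R.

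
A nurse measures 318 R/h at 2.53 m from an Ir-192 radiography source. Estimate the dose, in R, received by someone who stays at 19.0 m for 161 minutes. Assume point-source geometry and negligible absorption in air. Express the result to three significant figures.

15.1 R

By the inverse-square law, rate at 19.0 m:
(2.53/19.0)² = 0.01773, so 318 × 0.01773 = 5.638 R/h.
Dose = rate × time = 5.638 R/h × 2.683 h = 15.13 R.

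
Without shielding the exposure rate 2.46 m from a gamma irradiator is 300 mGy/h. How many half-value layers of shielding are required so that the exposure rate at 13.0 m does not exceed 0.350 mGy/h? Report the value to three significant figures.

4.94 half-value layers

At 13.0 m, distance alone gives 300 × (2.46/13.0)² = 300 × 0.03581 = 10.74 mGy/h.
Further attenuation needed: 10.74/0.350 = 30.69.
n = log₂(30.69) = 4.940 half-value layers.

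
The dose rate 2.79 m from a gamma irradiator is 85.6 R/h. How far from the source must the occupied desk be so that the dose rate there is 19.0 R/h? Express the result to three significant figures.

5.92 m

Intensity scales as (d₁/d₂)², so d₂ = d₁·√(I₁/I₂).
I₁/I₂ = 85.6/19.0 = 4.505, so d₂ = 2.79 × √4.505 = 5.922 m.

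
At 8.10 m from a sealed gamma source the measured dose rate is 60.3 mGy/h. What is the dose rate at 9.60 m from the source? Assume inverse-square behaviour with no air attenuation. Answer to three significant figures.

42.9 mGy/h

By the inverse-square law, scaling from 8.10 m to 9.60 m:
(8.10/9.60)² = 0.7119, so 60.3 × 0.7119 = 42.93 mGy/h.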